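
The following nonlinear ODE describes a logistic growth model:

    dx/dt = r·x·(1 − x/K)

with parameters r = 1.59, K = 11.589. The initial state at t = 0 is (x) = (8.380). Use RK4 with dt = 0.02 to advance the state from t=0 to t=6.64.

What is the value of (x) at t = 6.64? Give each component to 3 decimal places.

t=0.000: state=(8.380)
step 1 (dt=0.02): k1=(3.689), k2=(3.663), k3=(3.663), k4=(3.637); state += dt/6·(k1+2k2+2k3+k4)
t=0.020: state=(8.453)
t=0.040: state=(8.525)
t=0.060: state=(8.597)
continuing one RK4 step at a time; state shown every 25 steps (Δt=0.5):
t=0.500: state=(9.880)
t=1.000: state=(10.750)
t=1.500: state=(11.194)
t=2.000: state=(11.407)
t=2.500: state=(11.506)
t=3.000: state=(11.551)
t=3.500: state=(11.572)
t=4.000: state=(11.581)
t=4.500: state=(11.586)
t=5.000: state=(11.587)
t=5.500: state=(11.588)
t=6.000: state=(11.589)
t=6.500: state=(11.589)
t=6.640: state=(11.589)

(x) = (11.589)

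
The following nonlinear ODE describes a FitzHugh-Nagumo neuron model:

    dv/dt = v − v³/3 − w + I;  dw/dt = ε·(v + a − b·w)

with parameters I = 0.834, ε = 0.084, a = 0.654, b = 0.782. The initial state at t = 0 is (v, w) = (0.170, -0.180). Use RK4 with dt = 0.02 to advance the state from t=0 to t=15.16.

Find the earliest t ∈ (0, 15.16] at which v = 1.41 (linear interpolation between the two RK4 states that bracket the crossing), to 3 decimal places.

t = 0.838

t=0.000: state=(0.170, -0.180)
step 1 (dt=0.02): k1=(1.182, 0.081), k2=(1.193, 0.082), k3=(1.193, 0.082), k4=(1.204, 0.083); state += dt/6·(k1+2k2+2k3+k4)
t=0.020: state=(0.194, -0.178)
t=0.040: state=(0.218, -0.177)
t=0.060: state=(0.243, -0.175)
continuing one RK4 step at a time; state shown every 25 steps (Δt=0.5):
t=0.500: state=(0.886, -0.126)
t=0.820: state=(1.385, -0.076)
next step: t=0.840: state=(1.413, -0.072) — v has crossed 1.41
linear interpolation between t=0.820 (1.38462) and t=0.840 (1.41251) → t≈0.838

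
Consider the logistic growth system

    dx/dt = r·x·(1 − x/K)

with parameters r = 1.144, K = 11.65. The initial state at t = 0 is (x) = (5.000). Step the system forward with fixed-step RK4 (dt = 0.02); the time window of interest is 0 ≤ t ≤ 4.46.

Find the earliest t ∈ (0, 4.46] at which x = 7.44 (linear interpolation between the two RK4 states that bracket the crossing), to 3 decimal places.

t = 0.747

t=0.000: state=(5.000)
step 1 (dt=0.02): k1=(3.265), k2=(3.270), k3=(3.270), k4=(3.275); state += dt/6·(k1+2k2+2k3+k4)
t=0.020: state=(5.065)
t=0.040: state=(5.131)
t=0.060: state=(5.197)
continuing one RK4 step at a time; state shown every 10 steps (Δt=0.2):
t=0.200: state=(5.661)
t=0.400: state=(6.326)
t=0.600: state=(6.978)
t=0.740: state=(7.418)
next step: t=0.760: state=(7.480) — x has crossed 7.44
linear interpolation between t=0.740 (7.41839) and t=0.760 (7.47985) → t≈0.747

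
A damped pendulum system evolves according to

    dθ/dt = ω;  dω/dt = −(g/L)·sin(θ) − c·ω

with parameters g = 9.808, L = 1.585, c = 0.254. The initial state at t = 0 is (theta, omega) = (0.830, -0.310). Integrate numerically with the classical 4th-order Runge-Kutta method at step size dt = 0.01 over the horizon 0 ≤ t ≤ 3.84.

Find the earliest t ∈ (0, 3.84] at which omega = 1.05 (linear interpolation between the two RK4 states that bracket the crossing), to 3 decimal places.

t = 1.537

t=0.000: state=(0.830, -0.310)
step 1 (dt=0.01): k1=(-0.310, -4.488), k2=(-0.332, -4.475), k3=(-0.332, -4.475), k4=(-0.355, -4.462); state += dt/6·(k1+2k2+2k3+k4)
t=0.010: state=(0.827, -0.355)
t=0.020: state=(0.823, -0.399)
t=0.030: state=(0.819, -0.443)
continuing one RK4 step at a time; state shown every 20 steps (Δt=0.2):
t=0.200: state=(0.683, -1.133)
t=0.400: state=(0.394, -1.702)
t=0.600: state=(0.029, -1.871)
t=0.800: state=(-0.325, -1.594)
t=1.000: state=(-0.586, -0.974)
t=1.200: state=(-0.703, -0.188)
t=1.400: state=(-0.661, 0.594)
t=1.530: state=(-0.555, 1.030)
next step: t=1.540: state=(-0.544, 1.059) — omega has crossed 1.05
linear interpolation between t=1.530 (1.02959) and t=1.540 (1.05925) → t≈1.537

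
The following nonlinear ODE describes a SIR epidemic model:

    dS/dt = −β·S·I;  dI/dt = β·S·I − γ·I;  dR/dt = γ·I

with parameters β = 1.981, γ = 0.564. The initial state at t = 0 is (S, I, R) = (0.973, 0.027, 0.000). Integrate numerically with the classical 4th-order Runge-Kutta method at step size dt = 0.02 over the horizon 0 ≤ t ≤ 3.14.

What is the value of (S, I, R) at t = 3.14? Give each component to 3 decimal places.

(S, I, R) = (0.301, 0.365, 0.334)

t=0.000: state=(0.973, 0.027, 0.000)
step 1 (dt=0.02): k1=(-0.052, 0.037, 0.015), k2=(-0.053, 0.037, 0.015), k3=(-0.053, 0.037, 0.015), k4=(-0.053, 0.038, 0.016); state += dt/6·(k1+2k2+2k3+k4)
t=0.020: state=(0.972, 0.028, 0.000)
t=0.040: state=(0.971, 0.029, 0.001)
t=0.060: state=(0.970, 0.029, 0.001)
continuing one RK4 step at a time; state shown every 10 steps (Δt=0.2):
t=0.200: state=(0.961, 0.035, 0.003)
t=0.400: state=(0.946, 0.046, 0.008)
t=0.600: state=(0.926, 0.060, 0.014)
t=0.800: state=(0.902, 0.077, 0.022)
t=1.000: state=(0.871, 0.097, 0.031)
t=1.200: state=(0.834, 0.122, 0.044)
t=1.400: state=(0.791, 0.150, 0.059)
t=1.600: state=(0.740, 0.182, 0.078)
t=1.800: state=(0.684, 0.215, 0.100)
t=2.000: state=(0.624, 0.249, 0.126)
t=2.200: state=(0.562, 0.282, 0.156)
t=2.400: state=(0.499, 0.311, 0.190)
t=2.600: state=(0.439, 0.334, 0.226)
t=2.800: state=(0.384, 0.351, 0.265)
t=3.000: state=(0.333, 0.362, 0.305)
t=3.140: state=(0.301, 0.365, 0.334)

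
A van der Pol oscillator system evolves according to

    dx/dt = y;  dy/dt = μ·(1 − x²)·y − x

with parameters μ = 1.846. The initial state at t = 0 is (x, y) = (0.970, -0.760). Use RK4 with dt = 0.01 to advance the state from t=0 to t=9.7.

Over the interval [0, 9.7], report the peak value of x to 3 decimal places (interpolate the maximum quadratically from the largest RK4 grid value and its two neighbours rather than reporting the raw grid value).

max x = 2.019

t=0.000: state=(0.970, -0.760)
step 1 (dt=0.01): k1=(-0.760, -1.053), k2=(-0.765, -1.060), k3=(-0.765, -1.060), k4=(-0.771, -1.067); state += dt/6·(k1+2k2+2k3+k4)
t=0.010: state=(0.962, -0.771)
t=0.020: state=(0.955, -0.781)
t=0.030: state=(0.947, -0.792)
continuing one RK4 step at a time; state shown every 50 steps (Δt=0.5):
t=0.500: state=(0.408, -1.640)
t=1.000: state=(-0.894, -3.483)
t=1.500: state=(-1.964, -0.452)
t=2.000: state=(-1.921, 0.317)
t=2.500: state=(-1.733, 0.421)
t=3.000: state=(-1.498, 0.529)
t=3.500: state=(-1.188, 0.740)
t=4.000: state=(-0.703, 1.302)
t=4.500: state=(0.325, 3.096)
t=5.000: state=(1.841, 1.499)
t=5.500: state=(1.992, -0.237)
t=6.000: state=(1.826, -0.386)
t=6.500: state=(1.613, -0.474)
t=7.000: state=(1.343, -0.623)
t=7.500: state=(0.959, -0.967)
t=8.000: state=(0.259, -2.053)
t=8.500: state=(-1.267, -3.392)
t=9.000: state=(-2.017, -0.081)
t=9.500: state=(-1.910, 0.344)
t=9.700: state=(-1.838, 0.382)
largest grid value and its neighbours: x(5.300)=2.01864, x(5.310)=2.01869, x(5.320)=2.01855
parabola through these three points peaks at t≈5.308 with x≈2.01870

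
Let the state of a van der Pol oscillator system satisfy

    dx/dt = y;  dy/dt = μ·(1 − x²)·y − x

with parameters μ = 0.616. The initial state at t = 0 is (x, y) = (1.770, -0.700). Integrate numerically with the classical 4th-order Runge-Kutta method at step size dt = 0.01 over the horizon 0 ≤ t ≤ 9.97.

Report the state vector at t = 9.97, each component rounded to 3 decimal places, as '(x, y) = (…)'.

(x, y) = (-1.505, 0.960)

t=0.000: state=(1.770, -0.700)
step 1 (dt=0.01): k1=(-0.700, -0.850), k2=(-0.704, -0.847), k3=(-0.704, -0.847), k4=(-0.708, -0.843); state += dt/6·(k1+2k2+2k3+k4)
t=0.010: state=(1.763, -0.708)
t=0.020: state=(1.756, -0.717)
t=0.030: state=(1.749, -0.725)
continuing one RK4 step at a time; state shown every 50 steps (Δt=0.5):
t=0.500: state=(1.321, -1.092)
t=1.000: state=(0.659, -1.591)
t=1.500: state=(-0.298, -2.220)
t=2.000: state=(-1.406, -1.905)
t=2.500: state=(-1.974, -0.369)
t=3.000: state=(-1.907, 0.505)
t=3.500: state=(-1.542, 0.929)
t=4.000: state=(-0.976, 1.355)
t=4.500: state=(-0.153, 1.967)
t=5.000: state=(0.952, 2.277)
t=5.500: state=(1.830, 1.014)
t=6.000: state=(1.989, -0.225)
t=6.500: state=(1.725, -0.766)
t=7.000: state=(1.246, -1.155)
t=7.500: state=(0.546, -1.682)
t=8.000: state=(-0.456, -2.281)
t=8.500: state=(-1.535, -1.713)
t=9.000: state=(-1.995, -0.193)
t=9.500: state=(-1.870, 0.579)
t=9.970: state=(-1.505, 0.960)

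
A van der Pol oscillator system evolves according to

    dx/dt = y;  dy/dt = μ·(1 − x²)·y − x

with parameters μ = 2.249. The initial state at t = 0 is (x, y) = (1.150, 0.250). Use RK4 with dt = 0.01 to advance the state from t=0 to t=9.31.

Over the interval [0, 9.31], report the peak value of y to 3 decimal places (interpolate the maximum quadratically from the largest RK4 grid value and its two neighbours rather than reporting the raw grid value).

t=0.000: state=(1.150, 0.250)
step 1 (dt=0.01): k1=(0.250, -1.331), k2=(0.243, -1.329), k3=(0.243, -1.329), k4=(0.237, -1.327); state += dt/6·(k1+2k2+2k3+k4)
t=0.010: state=(1.152, 0.237)
t=0.020: state=(1.155, 0.223)
t=0.030: state=(1.157, 0.210)
continuing one RK4 step at a time; state shown every 50 steps (Δt=0.5):
t=0.500: state=(1.125, -0.314)
t=1.000: state=(0.847, -0.831)
t=1.500: state=(0.165, -2.193)
t=2.000: state=(-1.495, -3.117)
t=2.500: state=(-1.990, 0.111)
t=3.000: state=(-1.864, 0.312)
t=3.500: state=(-1.694, 0.371)
t=4.000: state=(-1.488, 0.459)
t=4.500: state=(-1.221, 0.634)
t=5.000: state=(-0.807, 1.111)
t=5.500: state=(0.112, 2.996)
t=6.000: state=(1.827, 1.771)
t=6.500: state=(1.995, -0.220)
t=7.000: state=(1.852, -0.320)
t=7.500: state=(1.679, -0.377)
t=8.000: state=(1.470, -0.469)
t=8.500: state=(1.195, -0.656)
t=9.000: state=(0.762, -1.182)
t=9.310: state=(0.270, -2.140)
largest grid value and its neighbours: y(5.720)=4.12079, y(5.730)=4.12242, y(5.740)=4.11631
parabola through these three points peaks at t≈5.727 with y≈4.12274

max y = 4.123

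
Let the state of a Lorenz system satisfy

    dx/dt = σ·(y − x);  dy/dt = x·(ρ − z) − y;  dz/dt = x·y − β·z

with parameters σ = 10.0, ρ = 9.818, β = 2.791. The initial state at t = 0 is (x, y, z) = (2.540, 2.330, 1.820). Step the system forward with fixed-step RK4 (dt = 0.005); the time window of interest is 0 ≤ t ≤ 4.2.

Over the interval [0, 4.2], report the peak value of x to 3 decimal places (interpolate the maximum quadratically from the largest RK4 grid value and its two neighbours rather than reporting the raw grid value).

t=0.000: state=(2.540, 2.330, 1.820)
step 1 (dt=0.005): k1=(-2.100, 17.985, 0.839), k2=(-1.598, 17.893, 0.934), k3=(-1.613, 17.902, 0.936), k4=(-1.124, 17.819, 1.033); state += dt/6·(k1+2k2+2k3+k4)
t=0.005: state=(2.532, 2.419, 1.825)
t=0.010: state=(2.529, 2.508, 1.830)
t=0.015: state=(2.530, 2.596, 1.837)
continuing one RK4 step at a time; state shown every 40 steps (Δt=0.2):
t=0.200: state=(4.504, 6.267, 3.364)
t=0.400: state=(7.884, 8.641, 10.178)
t=0.600: state=(5.757, 3.663, 12.654)
t=0.800: state=(2.840, 2.183, 8.797)
t=1.000: state=(2.654, 3.000, 6.032)
t=1.200: state=(4.010, 4.989, 5.501)
t=1.400: state=(6.119, 6.982, 8.147)
t=1.600: state=(6.274, 5.529, 11.109)
t=1.800: state=(4.398, 3.620, 9.866)
t=2.000: state=(3.684, 3.724, 7.751)
t=2.200: state=(4.343, 4.899, 7.062)
t=2.400: state=(5.521, 6.003, 8.337)
t=2.600: state=(5.750, 5.468, 9.957)
t=2.800: state=(4.830, 4.362, 9.599)
t=3.000: state=(4.297, 4.260, 8.381)
t=3.200: state=(4.610, 4.913, 7.898)
t=3.400: state=(5.249, 5.505, 8.547)
t=3.600: state=(5.395, 5.271, 9.394)
t=3.800: state=(4.939, 4.685, 9.286)
t=4.000: state=(4.618, 4.579, 8.630)
t=4.200: state=(4.766, 4.927, 8.335)
largest grid value and its neighbours: x(0.430)=8.02109, x(0.435)=8.02560, x(0.440)=8.02472
parabola through these three points peaks at t≈0.437 with x≈8.02590

max x = 8.026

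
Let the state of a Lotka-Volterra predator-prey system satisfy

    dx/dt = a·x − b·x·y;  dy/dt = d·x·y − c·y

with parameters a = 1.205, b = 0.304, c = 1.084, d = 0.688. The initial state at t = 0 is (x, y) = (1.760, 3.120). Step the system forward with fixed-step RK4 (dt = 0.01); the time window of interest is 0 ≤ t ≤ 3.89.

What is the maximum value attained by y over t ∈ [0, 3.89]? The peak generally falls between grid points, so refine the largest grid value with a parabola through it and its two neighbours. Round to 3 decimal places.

max y = 5.057

t=0.000: state=(1.760, 3.120)
step 1 (dt=0.01): k1=(0.451, 0.396), k2=(0.451, 0.401), k3=(0.451, 0.401), k4=(0.450, 0.406); state += dt/6·(k1+2k2+2k3+k4)
t=0.010: state=(1.765, 3.124)
t=0.020: state=(1.769, 3.128)
t=0.030: state=(1.773, 3.132)
continuing one RK4 step at a time; state shown every 20 steps (Δt=0.2):
t=0.200: state=(1.847, 3.220)
t=0.400: state=(1.925, 3.361)
t=0.600: state=(1.986, 3.542)
t=0.800: state=(2.025, 3.759)
t=1.000: state=(2.035, 4.003)
t=1.200: state=(2.015, 4.260)
t=1.400: state=(1.964, 4.511)
t=1.600: state=(1.886, 4.734)
t=1.800: state=(1.790, 4.909)
t=2.000: state=(1.683, 5.019)
t=2.200: state=(1.576, 5.057)
t=2.400: state=(1.476, 5.022)
t=2.600: state=(1.388, 4.923)
t=2.800: state=(1.315, 4.773)
t=3.000: state=(1.259, 4.586)
t=3.200: state=(1.220, 4.378)
t=3.400: state=(1.197, 4.161)
t=3.600: state=(1.191, 3.948)
t=3.800: state=(1.199, 3.746)
t=3.890: state=(1.208, 3.660)
largest grid value and its neighbours: y(2.190)=5.05669, y(2.200)=5.05681, y(2.210)=5.05675
parabola through these three points peaks at t≈2.202 with y≈5.05681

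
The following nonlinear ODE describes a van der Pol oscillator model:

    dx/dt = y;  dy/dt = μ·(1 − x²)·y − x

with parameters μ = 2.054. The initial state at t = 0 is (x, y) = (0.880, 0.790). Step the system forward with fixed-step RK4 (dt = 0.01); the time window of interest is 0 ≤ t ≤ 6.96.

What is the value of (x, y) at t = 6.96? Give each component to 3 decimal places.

(x, y) = (1.986, -0.245)

t=0.000: state=(0.880, 0.790)
step 1 (dt=0.01): k1=(0.790, -0.514), k2=(0.787, -0.530), k3=(0.787, -0.530), k4=(0.785, -0.547); state += dt/6·(k1+2k2+2k3+k4)
t=0.010: state=(0.888, 0.785)
t=0.020: state=(0.896, 0.779)
t=0.030: state=(0.903, 0.773)
continuing one RK4 step at a time; state shown every 25 steps (Δt=0.25):
t=0.250: state=(1.053, 0.570)
t=0.500: state=(1.156, 0.245)
t=0.750: state=(1.178, -0.064)
t=1.000: state=(1.129, -0.321)
t=1.250: state=(1.019, -0.556)
t=1.500: state=(0.847, -0.835)
t=1.750: state=(0.589, -1.271)
t=2.000: state=(0.181, -2.073)
t=2.250: state=(-0.491, -3.337)
t=2.500: state=(-1.377, -3.216)
t=2.750: state=(-1.897, -0.977)
t=3.000: state=(-1.988, 0.030)
t=3.250: state=(-1.944, 0.265)
t=3.500: state=(-1.868, 0.332)
t=3.750: state=(-1.780, 0.369)
t=4.000: state=(-1.684, 0.405)
t=4.250: state=(-1.577, 0.450)
t=4.500: state=(-1.458, 0.509)
t=4.750: state=(-1.320, 0.595)
t=5.000: state=(-1.157, 0.725)
t=5.250: state=(-0.951, 0.941)
t=5.500: state=(-0.671, 1.339)
t=5.750: state=(-0.249, 2.128)
t=6.000: state=(0.443, 3.463)
t=6.250: state=(1.376, 3.428)
t=6.500: state=(1.928, 1.015)
t=6.750: state=(2.020, -0.034)
t=6.960: state=(1.986, -0.245)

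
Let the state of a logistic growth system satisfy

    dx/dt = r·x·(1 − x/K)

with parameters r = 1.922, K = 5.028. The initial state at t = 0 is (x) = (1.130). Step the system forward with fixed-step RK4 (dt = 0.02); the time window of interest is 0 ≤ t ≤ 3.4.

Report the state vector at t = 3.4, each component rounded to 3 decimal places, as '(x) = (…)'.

t=0.000: state=(1.130)
step 1 (dt=0.02): k1=(1.684), k2=(1.701), k3=(1.702), k4=(1.719); state += dt/6·(k1+2k2+2k3+k4)
t=0.020: state=(1.164)
t=0.040: state=(1.199)
t=0.060: state=(1.234)
continuing one RK4 step at a time; state shown every 10 steps (Δt=0.2):
t=0.200: state=(1.501)
t=0.400: state=(1.935)
t=0.600: state=(2.407)
t=0.800: state=(2.888)
t=1.000: state=(3.341)
t=1.200: state=(3.742)
t=1.400: state=(4.075)
t=1.600: state=(4.337)
t=1.800: state=(4.536)
t=2.000: state=(4.682)
t=2.200: state=(4.787)
t=2.400: state=(4.862)
t=2.600: state=(4.913)
t=2.800: state=(4.949)
t=3.000: state=(4.974)
t=3.200: state=(4.991)
t=3.400: state=(5.003)

(x) = (5.003)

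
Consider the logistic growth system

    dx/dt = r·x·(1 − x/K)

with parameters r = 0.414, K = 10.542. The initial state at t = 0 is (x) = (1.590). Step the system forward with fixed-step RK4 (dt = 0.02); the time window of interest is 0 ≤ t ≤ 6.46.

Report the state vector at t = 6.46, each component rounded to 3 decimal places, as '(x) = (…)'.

t=0.000: state=(1.590)
step 1 (dt=0.02): k1=(0.559), k2=(0.561), k3=(0.561), k4=(0.562); state += dt/6·(k1+2k2+2k3+k4)
t=0.020: state=(1.601)
t=0.040: state=(1.612)
t=0.060: state=(1.624)
continuing one RK4 step at a time; state shown every 25 steps (Δt=0.5):
t=0.500: state=(1.890)
t=1.000: state=(2.233)
t=1.500: state=(2.619)
t=2.000: state=(3.047)
t=2.500: state=(3.514)
t=3.000: state=(4.014)
t=3.500: state=(4.540)
t=4.000: state=(5.081)
t=4.500: state=(5.626)
t=5.000: state=(6.163)
t=5.500: state=(6.682)
t=6.000: state=(7.173)
t=6.460: state=(7.594)

(x) = (7.594)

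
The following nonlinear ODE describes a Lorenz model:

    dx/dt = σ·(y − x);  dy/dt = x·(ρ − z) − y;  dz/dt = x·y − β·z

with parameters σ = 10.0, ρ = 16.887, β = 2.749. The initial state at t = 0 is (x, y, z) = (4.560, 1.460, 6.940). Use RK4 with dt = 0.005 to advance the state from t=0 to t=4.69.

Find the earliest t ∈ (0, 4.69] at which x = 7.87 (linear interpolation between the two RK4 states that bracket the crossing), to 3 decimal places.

t=0.000: state=(4.560, 1.460, 6.940)
step 1 (dt=0.005): k1=(-31.000, 43.898, -12.420), k2=(-29.128, 43.157, -11.956), k3=(-29.193, 43.200, -11.960), k4=(-27.380, 42.494, -11.516); state += dt/6·(k1+2k2+2k3+k4)
t=0.005: state=(4.414, 1.676, 6.880)
t=0.010: state=(4.286, 1.885, 6.825)
t=0.015: state=(4.174, 2.089, 6.773)
continuing one RK4 step at a time; state shown every 40 steps (Δt=0.2):
t=0.200: state=(6.217, 9.312, 8.140)
t=0.245: state=(7.727, 11.271, 10.251)
next step: t=0.250: state=(7.905, 11.468, 10.553) — x has crossed 7.87
linear interpolation between t=0.245 (7.72714) and t=0.250 (7.90484) → t≈0.249

t = 0.249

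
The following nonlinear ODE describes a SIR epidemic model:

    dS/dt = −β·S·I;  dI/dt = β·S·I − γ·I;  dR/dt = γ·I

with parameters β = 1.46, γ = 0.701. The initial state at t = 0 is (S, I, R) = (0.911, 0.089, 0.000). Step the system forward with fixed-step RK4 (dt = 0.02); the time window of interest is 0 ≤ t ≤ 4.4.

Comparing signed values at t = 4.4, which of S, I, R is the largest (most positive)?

t=0.000: state=(0.911, 0.089, 0.000)
step 1 (dt=0.02): k1=(-0.118, 0.056, 0.062), k2=(-0.119, 0.056, 0.063), k3=(-0.119, 0.056, 0.063), k4=(-0.120, 0.056, 0.063); state += dt/6·(k1+2k2+2k3+k4)
t=0.020: state=(0.909, 0.090, 0.001)
t=0.040: state=(0.906, 0.091, 0.003)
t=0.060: state=(0.904, 0.092, 0.004)
continuing one RK4 step at a time; state shown every 10 steps (Δt=0.2):
t=0.200: state=(0.886, 0.101, 0.013)
t=0.400: state=(0.859, 0.113, 0.028)
t=0.600: state=(0.830, 0.125, 0.045)
t=0.800: state=(0.798, 0.138, 0.063)
t=1.000: state=(0.765, 0.151, 0.084)
t=1.200: state=(0.731, 0.163, 0.106)
t=1.400: state=(0.696, 0.175, 0.129)
t=1.600: state=(0.660, 0.185, 0.155)
t=1.800: state=(0.624, 0.194, 0.181)
t=2.000: state=(0.589, 0.202, 0.209)
t=2.200: state=(0.555, 0.207, 0.238)
t=2.400: state=(0.522, 0.211, 0.267)
t=2.600: state=(0.491, 0.212, 0.297)
t=2.800: state=(0.462, 0.212, 0.326)
t=3.000: state=(0.434, 0.210, 0.356)
t=3.200: state=(0.408, 0.206, 0.385)
t=3.400: state=(0.385, 0.201, 0.414)
t=3.600: state=(0.363, 0.195, 0.442)
t=3.800: state=(0.343, 0.188, 0.469)
t=4.000: state=(0.325, 0.180, 0.494)
t=4.200: state=(0.309, 0.172, 0.519)
t=4.400: state=(0.294, 0.163, 0.543)
compare at T: S=0.294, I=0.163, R=0.543

largest component: R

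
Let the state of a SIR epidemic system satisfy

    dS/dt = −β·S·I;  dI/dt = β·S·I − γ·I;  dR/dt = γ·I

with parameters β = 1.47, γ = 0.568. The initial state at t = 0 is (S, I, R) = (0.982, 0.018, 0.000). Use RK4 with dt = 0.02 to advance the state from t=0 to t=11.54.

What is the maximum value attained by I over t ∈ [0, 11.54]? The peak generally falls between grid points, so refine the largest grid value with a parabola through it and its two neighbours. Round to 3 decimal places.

max I = 0.253

t=0.000: state=(0.982, 0.018, 0.000)
step 1 (dt=0.02): k1=(-0.026, 0.016, 0.010), k2=(-0.026, 0.016, 0.010), k3=(-0.026, 0.016, 0.010), k4=(-0.026, 0.016, 0.010); state += dt/6·(k1+2k2+2k3+k4)
t=0.020: state=(0.981, 0.018, 0.000)
t=0.040: state=(0.981, 0.019, 0.000)
t=0.060: state=(0.980, 0.019, 0.001)
continuing one RK4 step at a time; state shown every 25 steps (Δt=0.5):
t=0.500: state=(0.966, 0.028, 0.006)
t=1.000: state=(0.942, 0.042, 0.016)
t=1.500: state=(0.907, 0.063, 0.031)
t=2.000: state=(0.857, 0.090, 0.052)
t=2.500: state=(0.793, 0.125, 0.083)
t=3.000: state=(0.713, 0.163, 0.124)
t=3.500: state=(0.624, 0.201, 0.175)
t=4.000: state=(0.532, 0.231, 0.237)
t=4.500: state=(0.445, 0.249, 0.306)
t=5.000: state=(0.370, 0.253, 0.377)
t=5.500: state=(0.308, 0.244, 0.448)
t=6.000: state=(0.259, 0.226, 0.515)
t=6.500: state=(0.221, 0.203, 0.576)
t=7.000: state=(0.192, 0.178, 0.630)
t=7.500: state=(0.170, 0.153, 0.677)
t=8.000: state=(0.154, 0.130, 0.717)
t=8.500: state=(0.141, 0.109, 0.751)
t=9.000: state=(0.131, 0.090, 0.779)
t=9.500: state=(0.123, 0.075, 0.802)
t=10.000: state=(0.117, 0.061, 0.821)
t=10.500: state=(0.112, 0.050, 0.837)
t=11.000: state=(0.109, 0.041, 0.850)
t=11.500: state=(0.106, 0.033, 0.861)
t=11.540: state=(0.106, 0.033, 0.861)
largest grid value and its neighbours: I(4.860)=0.25319, I(4.880)=0.25320, I(4.900)=0.25320
parabola through these three points peaks at t≈4.884 with I≈0.25320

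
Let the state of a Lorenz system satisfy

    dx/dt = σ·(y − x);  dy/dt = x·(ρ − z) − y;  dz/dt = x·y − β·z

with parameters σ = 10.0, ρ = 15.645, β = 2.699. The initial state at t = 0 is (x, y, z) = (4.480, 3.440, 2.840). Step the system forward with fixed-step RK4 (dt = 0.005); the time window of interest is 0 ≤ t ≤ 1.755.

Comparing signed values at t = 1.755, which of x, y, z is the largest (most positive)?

largest component: z

t=0.000: state=(4.480, 3.440, 2.840)
step 1 (dt=0.005): k1=(-10.400, 53.926, 7.746), k2=(-8.792, 53.372, 8.205), k3=(-8.846, 53.420, 8.210), k4=(-7.287, 52.911, 8.668); state += dt/6·(k1+2k2+2k3+k4)
t=0.005: state=(4.436, 3.707, 2.881)
t=0.010: state=(4.407, 3.969, 2.927)
t=0.015: state=(4.392, 4.228, 2.977)
continuing one RK4 step at a time; state shown every 20 steps (Δt=0.1):
t=0.100: state=(5.705, 8.576, 4.792)
t=0.200: state=(9.396, 13.330, 11.229)
t=0.300: state=(11.616, 11.083, 21.056)
t=0.400: state=(8.262, 3.184, 22.386)
t=0.500: state=(3.703, 0.227, 17.796)
t=0.600: state=(1.424, 0.146, 13.608)
t=0.700: state=(0.732, 0.466, 10.414)
t=0.800: state=(0.697, 0.843, 7.989)
t=0.900: state=(0.991, 1.441, 6.182)
t=1.000: state=(1.647, 2.553, 4.948)
t=1.100: state=(2.924, 4.650, 4.494)
t=1.200: state=(5.263, 8.272, 5.761)
t=1.300: state=(8.771, 12.421, 11.021)
t=1.400: state=(11.099, 11.228, 19.696)
t=1.500: state=(8.636, 4.329, 21.985)
t=1.600: state=(4.443, 1.007, 18.107)
t=1.700: state=(2.103, 0.743, 14.029)
t=1.755: state=(1.571, 0.947, 12.170)
compare at T: x=1.571, y=0.947, z=12.170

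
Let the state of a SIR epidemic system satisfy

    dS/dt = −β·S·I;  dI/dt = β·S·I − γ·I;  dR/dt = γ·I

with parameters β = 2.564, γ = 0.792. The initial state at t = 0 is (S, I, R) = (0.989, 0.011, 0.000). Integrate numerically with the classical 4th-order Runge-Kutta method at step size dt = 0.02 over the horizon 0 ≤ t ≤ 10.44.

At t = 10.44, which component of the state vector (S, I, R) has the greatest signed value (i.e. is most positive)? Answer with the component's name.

t=0.000: state=(0.989, 0.011, 0.000)
step 1 (dt=0.02): k1=(-0.028, 0.019, 0.009), k2=(-0.028, 0.020, 0.009), k3=(-0.028, 0.020, 0.009), k4=(-0.029, 0.020, 0.009); state += dt/6·(k1+2k2+2k3+k4)
t=0.020: state=(0.988, 0.011, 0.000)
t=0.040: state=(0.988, 0.012, 0.000)
t=0.060: state=(0.987, 0.012, 0.001)
continuing one RK4 step at a time; state shown every 25 steps (Δt=0.5):
t=0.500: state=(0.967, 0.026, 0.007)
t=1.000: state=(0.918, 0.059, 0.023)
t=1.500: state=(0.821, 0.121, 0.057)
t=2.000: state=(0.664, 0.213, 0.123)
t=2.500: state=(0.477, 0.298, 0.225)
t=3.000: state=(0.316, 0.332, 0.352)
t=3.500: state=(0.209, 0.311, 0.481)
t=4.000: state=(0.144, 0.261, 0.594)
t=4.500: state=(0.107, 0.206, 0.687)
t=5.000: state=(0.085, 0.157, 0.758)
t=5.500: state=(0.071, 0.117, 0.812)
t=6.000: state=(0.063, 0.085, 0.852)
t=6.500: state=(0.057, 0.062, 0.881)
t=7.000: state=(0.053, 0.045, 0.902)
t=7.500: state=(0.051, 0.032, 0.917)
t=8.000: state=(0.049, 0.023, 0.928)
t=8.500: state=(0.048, 0.017, 0.936)
t=9.000: state=(0.047, 0.012, 0.941)
t=9.500: state=(0.046, 0.008, 0.945)
t=10.000: state=(0.046, 0.006, 0.948)
t=10.440: state=(0.046, 0.004, 0.950)
compare at T: S=0.046, I=0.004, R=0.950

largest component: R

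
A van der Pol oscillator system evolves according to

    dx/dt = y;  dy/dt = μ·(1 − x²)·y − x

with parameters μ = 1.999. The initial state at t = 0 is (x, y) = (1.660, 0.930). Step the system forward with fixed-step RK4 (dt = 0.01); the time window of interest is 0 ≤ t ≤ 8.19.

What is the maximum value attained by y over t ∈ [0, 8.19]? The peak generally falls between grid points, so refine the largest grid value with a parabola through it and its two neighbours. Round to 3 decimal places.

t=0.000: state=(1.660, 0.930)
step 1 (dt=0.01): k1=(0.930, -4.924), k2=(0.905, -4.870), k3=(0.906, -4.870), k4=(0.881, -4.815); state += dt/6·(k1+2k2+2k3+k4)
t=0.010: state=(1.669, 0.881)
t=0.020: state=(1.678, 0.834)
t=0.030: state=(1.686, 0.787)
continuing one RK4 step at a time; state shown every 50 steps (Δt=0.5):
t=0.500: state=(1.741, -0.249)
t=1.000: state=(1.558, -0.448)
t=1.500: state=(1.295, -0.618)
t=2.000: state=(0.906, -1.002)
t=2.500: state=(0.149, -2.313)
t=3.000: state=(-1.498, -3.049)
t=3.500: state=(-2.017, 0.087)
t=4.000: state=(-1.887, 0.338)
t=4.500: state=(-1.701, 0.408)
t=5.000: state=(-1.474, 0.511)
t=5.500: state=(-1.173, 0.721)
t=6.000: state=(-0.694, 1.304)
t=6.500: state=(0.373, 3.302)
t=7.000: state=(1.895, 1.231)
t=7.500: state=(1.983, -0.254)
t=8.000: state=(1.822, -0.364)
t=8.190: state=(1.751, -0.390)
largest grid value and its neighbours: y(6.650)=3.81513, y(6.660)=3.81541, y(6.670)=3.80975
parabola through these three points peaks at t≈6.655 with y≈3.81602

max y = 3.816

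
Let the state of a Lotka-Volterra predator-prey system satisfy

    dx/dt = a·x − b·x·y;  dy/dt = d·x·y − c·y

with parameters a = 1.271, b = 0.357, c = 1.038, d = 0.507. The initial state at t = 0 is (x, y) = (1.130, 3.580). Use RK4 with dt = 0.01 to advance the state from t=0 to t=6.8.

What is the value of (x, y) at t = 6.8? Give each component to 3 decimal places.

(x, y) = (1.574, 2.234)

t=0.000: state=(1.130, 3.580)
step 1 (dt=0.01): k1=(-0.008, -1.665), k2=(-0.005, -1.661), k3=(-0.005, -1.661), k4=(-0.001, -1.657); state += dt/6·(k1+2k2+2k3+k4)
t=0.010: state=(1.130, 3.563)
t=0.020: state=(1.130, 3.547)
t=0.030: state=(1.130, 3.530)
continuing one RK4 step at a time; state shown every 25 steps (Δt=0.25):
t=0.250: state=(1.148, 3.189)
t=0.500: state=(1.205, 2.855)
t=0.750: state=(1.300, 2.580)
t=1.000: state=(1.433, 2.366)
t=1.250: state=(1.606, 2.212)
t=1.500: state=(1.820, 2.119)
t=1.750: state=(2.073, 2.092)
t=2.000: state=(2.360, 2.136)
t=2.250: state=(2.666, 2.266)
t=2.500: state=(2.964, 2.498)
t=2.750: state=(3.211, 2.853)
t=3.000: state=(3.350, 3.340)
t=3.250: state=(3.328, 3.942)
t=3.500: state=(3.125, 4.586)
t=3.750: state=(2.778, 5.149)
t=4.000: state=(2.368, 5.504)
t=4.250: state=(1.979, 5.590)
t=4.500: state=(1.661, 5.427)
t=4.750: state=(1.426, 5.087)
t=5.000: state=(1.268, 4.651)
t=5.250: state=(1.175, 4.186)
t=5.500: state=(1.134, 3.736)
t=5.750: state=(1.137, 3.327)
t=6.000: state=(1.180, 2.971)
t=6.250: state=(1.261, 2.675)
t=6.500: state=(1.380, 2.438)
t=6.750: state=(1.538, 2.262)
t=6.800: state=(1.574, 2.234)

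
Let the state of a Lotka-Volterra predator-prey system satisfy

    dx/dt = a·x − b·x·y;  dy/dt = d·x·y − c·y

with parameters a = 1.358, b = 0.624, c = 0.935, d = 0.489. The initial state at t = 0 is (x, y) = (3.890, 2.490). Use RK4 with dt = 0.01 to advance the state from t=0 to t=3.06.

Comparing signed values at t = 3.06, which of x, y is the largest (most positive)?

largest component: y

t=0.000: state=(3.890, 2.490)
step 1 (dt=0.01): k1=(-0.762, 2.408), k2=(-0.790, 2.415), k3=(-0.790, 2.415), k4=(-0.818, 2.422); state += dt/6·(k1+2k2+2k3+k4)
t=0.010: state=(3.882, 2.514)
t=0.020: state=(3.874, 2.538)
t=0.030: state=(3.865, 2.563)
continuing one RK4 step at a time; state shown every 10 steps (Δt=0.1):
t=0.100: state=(3.786, 2.736)
t=0.200: state=(3.627, 2.988)
t=0.300: state=(3.421, 3.234)
t=0.400: state=(3.180, 3.461)
t=0.500: state=(2.916, 3.659)
t=0.600: state=(2.645, 3.818)
t=0.700: state=(2.378, 3.931)
t=0.800: state=(2.127, 3.997)
t=0.900: state=(1.897, 4.016)
t=1.000: state=(1.692, 3.993)
t=1.100: state=(1.513, 3.932)
t=1.200: state=(1.360, 3.841)
t=1.300: state=(1.230, 3.727)
t=1.400: state=(1.121, 3.595)
t=1.500: state=(1.031, 3.450)
t=1.600: state=(0.956, 3.299)
t=1.700: state=(0.896, 3.143)
t=1.800: state=(0.848, 2.987)
t=1.900: state=(0.810, 2.833)
t=2.000: state=(0.781, 2.682)
t=2.100: state=(0.760, 2.537)
t=2.200: state=(0.746, 2.397)
t=2.300: state=(0.739, 2.263)
t=2.400: state=(0.738, 2.137)
t=2.500: state=(0.743, 2.018)
t=2.600: state=(0.753, 1.906)
t=2.700: state=(0.768, 1.802)
t=2.800: state=(0.789, 1.705)
t=2.900: state=(0.815, 1.615)
t=3.000: state=(0.846, 1.531)
t=3.060: state=(0.867, 1.485)
compare at T: x=0.867, y=1.485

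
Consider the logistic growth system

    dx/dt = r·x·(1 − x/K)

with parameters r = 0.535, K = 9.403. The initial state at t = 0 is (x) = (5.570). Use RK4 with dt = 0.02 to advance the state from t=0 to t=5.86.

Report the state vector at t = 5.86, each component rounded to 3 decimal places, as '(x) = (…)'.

(x) = (9.130)

t=0.000: state=(5.570)
step 1 (dt=0.02): k1=(1.215), k2=(1.214), k3=(1.214), k4=(1.212); state += dt/6·(k1+2k2+2k3+k4)
t=0.020: state=(5.594)
t=0.040: state=(5.618)
t=0.060: state=(5.643)
continuing one RK4 step at a time; state shown every 10 steps (Δt=0.2):
t=0.200: state=(5.810)
t=0.400: state=(6.045)
t=0.600: state=(6.272)
t=0.800: state=(6.491)
t=1.000: state=(6.702)
t=1.200: state=(6.903)
t=1.400: state=(7.095)
t=1.600: state=(7.276)
t=1.800: state=(7.447)
t=2.000: state=(7.607)
t=2.200: state=(7.758)
t=2.400: state=(7.898)
t=2.600: state=(8.028)
t=2.800: state=(8.149)
t=3.000: state=(8.261)
t=3.200: state=(8.364)
t=3.400: state=(8.459)
t=3.600: state=(8.546)
t=3.800: state=(8.626)
t=4.000: state=(8.699)
t=4.200: state=(8.765)
t=4.400: state=(8.826)
t=4.600: state=(8.881)
t=4.800: state=(8.932)
t=5.000: state=(8.977)
t=5.200: state=(9.019)
t=5.400: state=(9.056)
t=5.600: state=(9.090)
t=5.800: state=(9.121)
t=5.860: state=(9.130)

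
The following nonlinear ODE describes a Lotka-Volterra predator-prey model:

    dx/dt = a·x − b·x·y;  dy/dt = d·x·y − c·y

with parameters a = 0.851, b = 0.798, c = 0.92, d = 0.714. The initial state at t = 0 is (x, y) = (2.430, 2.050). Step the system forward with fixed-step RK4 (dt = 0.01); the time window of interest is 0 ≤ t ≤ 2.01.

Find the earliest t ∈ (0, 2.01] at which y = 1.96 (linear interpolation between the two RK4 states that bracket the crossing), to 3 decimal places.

t = 1.444

t=0.000: state=(2.430, 2.050)
step 1 (dt=0.01): k1=(-1.907, 1.671), k2=(-1.916, 1.664), k3=(-1.916, 1.663), k4=(-1.924, 1.656); state += dt/6·(k1+2k2+2k3+k4)
t=0.010: state=(2.411, 2.067)
t=0.020: state=(2.392, 2.083)
t=0.030: state=(2.372, 2.099)
continuing one RK4 step at a time; state shown every 10 steps (Δt=0.1):
t=0.100: state=(2.232, 2.209)
t=0.200: state=(2.026, 2.345)
t=0.300: state=(1.821, 2.454)
t=0.400: state=(1.625, 2.531)
t=0.500: state=(1.443, 2.576)
t=0.600: state=(1.278, 2.589)
t=0.700: state=(1.133, 2.573)
t=0.800: state=(1.006, 2.533)
t=0.900: state=(0.897, 2.472)
t=1.000: state=(0.804, 2.396)
t=1.100: state=(0.725, 2.308)
t=1.200: state=(0.660, 2.212)
t=1.300: state=(0.604, 2.110)
t=1.400: state=(0.558, 2.006)
t=1.440: state=(0.542, 1.964)
next step: t=1.450: state=(0.538, 1.954) — y has crossed 1.96
linear interpolation between t=1.440 (1.96427) and t=1.450 (1.95381) → t≈1.444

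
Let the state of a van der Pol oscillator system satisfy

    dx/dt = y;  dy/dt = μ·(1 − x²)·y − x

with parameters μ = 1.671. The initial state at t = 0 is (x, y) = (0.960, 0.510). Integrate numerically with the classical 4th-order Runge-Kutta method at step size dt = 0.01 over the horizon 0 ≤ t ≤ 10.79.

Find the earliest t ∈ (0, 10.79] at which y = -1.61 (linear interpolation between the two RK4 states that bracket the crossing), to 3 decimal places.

t = 1.662

t=0.000: state=(0.960, 0.510)
step 1 (dt=0.01): k1=(0.510, -0.893), k2=(0.506, -0.900), k3=(0.505, -0.900), k4=(0.501, -0.908); state += dt/6·(k1+2k2+2k3+k4)
t=0.010: state=(0.965, 0.501)
t=0.020: state=(0.970, 0.492)
t=0.030: state=(0.975, 0.483)
continuing one RK4 step at a time; state shown every 50 steps (Δt=0.5):
t=0.500: state=(1.085, -0.022)
t=1.000: state=(0.945, -0.533)
t=1.500: state=(0.525, -1.227)
t=1.660: state=(0.300, -1.605)
next step: t=1.670: state=(0.284, -1.632) — y has crossed -1.61
linear interpolation between t=1.660 (-1.60467) and t=1.670 (-1.63233) → t≈1.662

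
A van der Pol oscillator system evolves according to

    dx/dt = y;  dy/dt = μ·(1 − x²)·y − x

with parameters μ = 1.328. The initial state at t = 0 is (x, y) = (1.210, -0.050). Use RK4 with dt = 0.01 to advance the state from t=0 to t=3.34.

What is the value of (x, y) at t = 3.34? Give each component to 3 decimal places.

t=0.000: state=(1.210, -0.050)
step 1 (dt=0.01): k1=(-0.050, -1.179), k2=(-0.056, -1.175), k3=(-0.056, -1.175), k4=(-0.062, -1.171); state += dt/6·(k1+2k2+2k3+k4)
t=0.010: state=(1.209, -0.062)
t=0.020: state=(1.209, -0.073)
t=0.030: state=(1.208, -0.085)
continuing one RK4 step at a time; state shown every 20 steps (Δt=0.2):
t=0.200: state=(1.177, -0.271)
t=0.400: state=(1.103, -0.470)
t=0.600: state=(0.990, -0.666)
t=0.800: state=(0.835, -0.883)
t=1.000: state=(0.633, -1.153)
t=1.200: state=(0.368, -1.517)
t=1.400: state=(0.018, -1.999)
t=1.600: state=(-0.435, -2.525)
t=1.800: state=(-0.971, -2.728)
t=2.000: state=(-1.471, -2.141)
t=2.200: state=(-1.795, -1.090)
t=2.400: state=(-1.926, -0.288)
t=2.600: state=(-1.936, 0.136)
t=2.800: state=(-1.886, 0.342)
t=3.000: state=(-1.805, 0.454)
t=3.200: state=(-1.706, 0.532)
t=3.340: state=(-1.628, 0.581)

(x, y) = (-1.628, 0.581)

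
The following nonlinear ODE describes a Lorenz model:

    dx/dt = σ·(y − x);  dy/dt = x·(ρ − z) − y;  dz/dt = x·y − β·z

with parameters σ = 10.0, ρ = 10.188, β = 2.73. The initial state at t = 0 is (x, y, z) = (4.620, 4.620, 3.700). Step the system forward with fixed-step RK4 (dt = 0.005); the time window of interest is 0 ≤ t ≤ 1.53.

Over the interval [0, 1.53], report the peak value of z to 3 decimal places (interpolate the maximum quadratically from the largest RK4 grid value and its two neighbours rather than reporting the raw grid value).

max z = 12.868

t=0.000: state=(4.620, 4.620, 3.700)
step 1 (dt=0.005): k1=(0.000, 25.355, 11.243), k2=(0.634, 25.161, 11.460), k3=(0.613, 25.170, 11.463), k4=(1.228, 24.984, 11.683); state += dt/6·(k1+2k2+2k3+k4)
t=0.005: state=(4.623, 4.746, 3.757)
t=0.010: state=(4.632, 4.870, 3.817)
t=0.015: state=(4.647, 4.992, 3.879)
continuing one RK4 step at a time; state shown every 10 steps (Δt=0.05):
t=0.050: state=(4.878, 5.811, 4.384)
t=0.100: state=(5.475, 6.868, 5.363)
t=0.150: state=(6.214, 7.723, 6.684)
t=0.200: state=(6.927, 8.211, 8.299)
t=0.250: state=(7.442, 8.165, 10.017)
t=0.300: state=(7.610, 7.537, 11.527)
t=0.350: state=(7.365, 6.476, 12.524)
t=0.400: state=(6.759, 5.275, 12.868)
t=0.450: state=(5.940, 4.211, 12.628)
t=0.500: state=(5.083, 3.428, 11.992)
t=0.550: state=(4.319, 2.940, 11.153)
t=0.600: state=(3.717, 2.695, 10.253)
t=0.650: state=(3.296, 2.627, 9.377)
t=0.700: state=(3.041, 2.686, 8.570)
t=0.750: state=(2.932, 2.843, 7.860)
t=0.800: state=(2.945, 3.081, 7.262)
t=0.850: state=(3.063, 3.395, 6.789)
t=0.900: state=(3.274, 3.782, 6.454)
t=0.950: state=(3.569, 4.237, 6.271)
t=1.000: state=(3.940, 4.751, 6.260)
t=1.050: state=(4.375, 5.300, 6.440)
t=1.100: state=(4.856, 5.844, 6.824)
t=1.150: state=(5.351, 6.326, 7.410)
t=1.200: state=(5.814, 6.672, 8.169)
t=1.250: state=(6.189, 6.812, 9.029)
t=1.300: state=(6.419, 6.702, 9.879)
t=1.350: state=(6.463, 6.354, 10.593)
t=1.400: state=(6.314, 5.836, 11.067)
t=1.450: state=(6.002, 5.252, 11.251)
t=1.500: state=(5.587, 4.702, 11.161)
t=1.530: state=(5.318, 4.418, 10.999)
largest grid value and its neighbours: z(0.395)=12.86201, z(0.400)=12.86763, z(0.405)=12.86731
parabola through these three points peaks at t≈0.402 with z≈12.86823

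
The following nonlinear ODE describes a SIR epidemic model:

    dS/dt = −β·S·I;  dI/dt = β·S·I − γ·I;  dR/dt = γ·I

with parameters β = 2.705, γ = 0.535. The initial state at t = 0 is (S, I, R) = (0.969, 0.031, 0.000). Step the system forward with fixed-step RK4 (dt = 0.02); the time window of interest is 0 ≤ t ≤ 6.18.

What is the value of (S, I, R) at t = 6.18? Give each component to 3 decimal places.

t=0.000: state=(0.969, 0.031, 0.000)
step 1 (dt=0.02): k1=(-0.081, 0.065, 0.017), k2=(-0.083, 0.066, 0.017), k3=(-0.083, 0.066, 0.017), k4=(-0.085, 0.067, 0.017); state += dt/6·(k1+2k2+2k3+k4)
t=0.020: state=(0.967, 0.032, 0.000)
t=0.040: state=(0.966, 0.034, 0.001)
t=0.060: state=(0.964, 0.035, 0.001)
continuing one RK4 step at a time; state shown every 10 steps (Δt=0.2):
t=0.200: state=(0.949, 0.047, 0.004)
t=0.400: state=(0.920, 0.070, 0.010)
t=0.600: state=(0.879, 0.102, 0.019)
t=0.800: state=(0.822, 0.145, 0.033)
t=1.000: state=(0.749, 0.200, 0.051)
t=1.200: state=(0.661, 0.263, 0.076)
t=1.400: state=(0.563, 0.329, 0.107)
t=1.600: state=(0.463, 0.391, 0.146)
t=1.800: state=(0.370, 0.440, 0.190)
t=2.000: state=(0.289, 0.472, 0.239)
t=2.200: state=(0.223, 0.486, 0.291)
t=2.400: state=(0.171, 0.486, 0.343)
t=2.600: state=(0.132, 0.474, 0.394)
t=2.800: state=(0.103, 0.453, 0.444)
t=3.000: state=(0.081, 0.428, 0.491)
t=3.200: state=(0.065, 0.400, 0.536)
t=3.400: state=(0.052, 0.371, 0.577)
t=3.600: state=(0.043, 0.342, 0.615)
t=3.800: state=(0.036, 0.314, 0.650)
t=4.000: state=(0.031, 0.287, 0.682)
t=4.200: state=(0.027, 0.262, 0.711)
t=4.400: state=(0.023, 0.239, 0.738)
t=4.600: state=(0.021, 0.217, 0.763)
t=4.800: state=(0.018, 0.197, 0.785)
t=5.000: state=(0.017, 0.179, 0.805)
t=5.200: state=(0.015, 0.162, 0.823)
t=5.400: state=(0.014, 0.147, 0.839)
t=5.600: state=(0.013, 0.133, 0.854)
t=5.800: state=(0.012, 0.120, 0.868)
t=6.000: state=(0.011, 0.109, 0.880)
t=6.180: state=(0.011, 0.099, 0.890)

(S, I, R) = (0.011, 0.099, 0.890)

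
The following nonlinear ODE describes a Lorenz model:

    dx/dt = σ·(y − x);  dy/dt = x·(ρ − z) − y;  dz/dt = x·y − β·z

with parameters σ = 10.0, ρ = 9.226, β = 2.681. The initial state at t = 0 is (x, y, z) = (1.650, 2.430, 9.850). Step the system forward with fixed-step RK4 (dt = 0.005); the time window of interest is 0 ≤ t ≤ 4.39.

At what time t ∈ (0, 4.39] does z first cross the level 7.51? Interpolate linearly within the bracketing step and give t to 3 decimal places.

t = 0.126

t=0.000: state=(1.650, 2.430, 9.850)
step 1 (dt=0.005): k1=(7.800, -3.460, -22.398), k2=(7.519, -3.370, -22.215), k3=(7.528, -3.370, -22.218), k4=(7.255, -3.279, -22.037); state += dt/6·(k1+2k2+2k3+k4)
t=0.005: state=(1.688, 2.413, 9.739)
t=0.010: state=(1.723, 2.397, 9.630)
t=0.015: state=(1.755, 2.382, 9.522)
t=0.125: state=(2.116, 2.300, 7.524)
next step: t=0.130: state=(2.125, 2.307, 7.448) — z has crossed 7.51
linear interpolation between t=0.125 (7.52433) and t=0.130 (7.44840) → t≈0.126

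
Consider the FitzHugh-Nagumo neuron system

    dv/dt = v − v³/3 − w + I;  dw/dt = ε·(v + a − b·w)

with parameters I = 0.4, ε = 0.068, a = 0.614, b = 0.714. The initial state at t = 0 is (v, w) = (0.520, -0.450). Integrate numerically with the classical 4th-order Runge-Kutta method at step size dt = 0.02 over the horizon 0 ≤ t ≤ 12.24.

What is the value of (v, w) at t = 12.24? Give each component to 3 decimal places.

t=0.000: state=(0.520, -0.450)
step 1 (dt=0.02): k1=(1.323, 0.099), k2=(1.332, 0.100), k3=(1.332, 0.100), k4=(1.340, 0.101); state += dt/6·(k1+2k2+2k3+k4)
t=0.020: state=(0.547, -0.448)
t=0.040: state=(0.574, -0.446)
t=0.060: state=(0.601, -0.444)
continuing one RK4 step at a time; state shown every 25 steps (Δt=0.5):
t=0.500: state=(1.237, -0.389)
t=1.000: state=(1.761, -0.308)
t=1.500: state=(1.936, -0.217)
t=2.000: state=(1.957, -0.125)
t=2.500: state=(1.938, -0.036)
t=3.000: state=(1.909, 0.050)
t=3.500: state=(1.878, 0.133)
t=4.000: state=(1.846, 0.213)
t=4.500: state=(1.814, 0.290)
t=5.000: state=(1.781, 0.364)
t=5.500: state=(1.748, 0.435)
t=6.000: state=(1.714, 0.503)
t=6.500: state=(1.680, 0.569)
t=7.000: state=(1.645, 0.632)
t=7.500: state=(1.609, 0.692)
t=8.000: state=(1.573, 0.749)
t=8.500: state=(1.536, 0.804)
t=9.000: state=(1.497, 0.856)
t=9.500: state=(1.458, 0.906)
t=10.000: state=(1.416, 0.953)
t=10.500: state=(1.373, 0.998)
t=11.000: state=(1.328, 1.040)
t=11.500: state=(1.280, 1.080)
t=12.000: state=(1.229, 1.116)
t=12.240: state=(1.203, 1.133)

(v, w) = (1.203, 1.133)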